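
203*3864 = 784392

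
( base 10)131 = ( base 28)4j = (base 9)155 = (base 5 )1011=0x83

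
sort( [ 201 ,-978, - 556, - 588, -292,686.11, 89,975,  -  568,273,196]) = [-978, - 588 , - 568,- 556 , - 292 , 89,196, 201,273 , 686.11,  975] 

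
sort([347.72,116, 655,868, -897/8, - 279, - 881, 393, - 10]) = [-881, - 279,  -  897/8,  -  10,116,347.72  ,  393, 655, 868 ]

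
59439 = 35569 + 23870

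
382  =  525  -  143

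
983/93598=983/93598 = 0.01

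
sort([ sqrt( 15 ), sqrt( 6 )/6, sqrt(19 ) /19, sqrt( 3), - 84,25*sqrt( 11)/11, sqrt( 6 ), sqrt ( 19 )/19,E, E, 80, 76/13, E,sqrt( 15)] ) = [  -  84, sqrt( 19 ) /19, sqrt( 19) /19, sqrt (6)/6, sqrt(3),sqrt( 6 ), E, E,E, sqrt( 15),sqrt( 15), 76/13,25 *sqrt(11)/11, 80]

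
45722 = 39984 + 5738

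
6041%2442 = 1157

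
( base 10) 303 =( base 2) 100101111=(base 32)9F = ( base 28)AN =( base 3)102020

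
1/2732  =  1/2732= 0.00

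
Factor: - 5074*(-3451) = 17510374= 2^1*7^1*17^1 * 29^1 * 43^1 * 59^1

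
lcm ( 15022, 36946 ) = 1367002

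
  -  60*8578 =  - 514680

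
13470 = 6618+6852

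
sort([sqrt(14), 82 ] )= [ sqrt( 14 ) , 82]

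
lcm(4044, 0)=0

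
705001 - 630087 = 74914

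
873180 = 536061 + 337119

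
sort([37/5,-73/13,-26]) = [ - 26,  -  73/13 , 37/5 ]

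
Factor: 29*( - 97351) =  - 29^1*67^1 * 1453^1=- 2823179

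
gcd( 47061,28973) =7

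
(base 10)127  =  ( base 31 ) 43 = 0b1111111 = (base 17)78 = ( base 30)47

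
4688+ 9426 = 14114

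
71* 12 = 852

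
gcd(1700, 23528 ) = 68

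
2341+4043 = 6384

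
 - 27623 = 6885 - 34508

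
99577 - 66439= 33138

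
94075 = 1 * 94075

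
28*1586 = 44408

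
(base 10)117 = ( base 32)3l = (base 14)85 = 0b1110101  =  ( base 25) 4H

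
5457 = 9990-4533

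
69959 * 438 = 30642042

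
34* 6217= 211378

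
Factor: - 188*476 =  - 89488 = - 2^4*7^1*17^1 * 47^1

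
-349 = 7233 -7582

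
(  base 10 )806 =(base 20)206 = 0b1100100110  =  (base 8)1446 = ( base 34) NO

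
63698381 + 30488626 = 94187007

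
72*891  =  64152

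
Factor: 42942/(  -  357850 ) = -3/25  =  - 3^1*5^(-2 ) 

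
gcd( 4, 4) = 4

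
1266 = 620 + 646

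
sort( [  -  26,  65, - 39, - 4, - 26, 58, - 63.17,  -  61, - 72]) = [-72, - 63.17, - 61, - 39, - 26, - 26, - 4,58, 65]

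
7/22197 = 1/3171 = 0.00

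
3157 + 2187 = 5344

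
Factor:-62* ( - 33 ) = 2046 = 2^1* 3^1*11^1*31^1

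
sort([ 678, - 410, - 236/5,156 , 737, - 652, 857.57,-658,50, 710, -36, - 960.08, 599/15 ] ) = [ -960.08,-658, - 652, - 410, - 236/5, - 36, 599/15,50, 156,  678, 710,737,857.57 ] 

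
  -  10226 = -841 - 9385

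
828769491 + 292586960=1121356451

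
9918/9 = 1102 = 1102.00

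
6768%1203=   753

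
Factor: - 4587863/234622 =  - 2^( - 1 )*7^1*73^( - 1)*503^1*1303^1*1607^( - 1 ) 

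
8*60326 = 482608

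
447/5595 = 149/1865 = 0.08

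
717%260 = 197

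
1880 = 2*940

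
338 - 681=  -  343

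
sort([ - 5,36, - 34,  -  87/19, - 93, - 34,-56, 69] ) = [ - 93, - 56, -34,-34,  -  5,-87/19,36, 69]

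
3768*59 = 222312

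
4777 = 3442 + 1335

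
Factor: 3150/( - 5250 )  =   - 3^1*5^( - 1) = - 3/5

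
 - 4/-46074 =2/23037 = 0.00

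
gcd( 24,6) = 6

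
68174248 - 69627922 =-1453674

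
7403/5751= 1+1652/5751=1.29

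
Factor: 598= 2^1*13^1*23^1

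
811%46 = 29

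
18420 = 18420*1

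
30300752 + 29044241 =59344993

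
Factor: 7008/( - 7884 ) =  - 2^3*3^(-2) = - 8/9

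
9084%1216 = 572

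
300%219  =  81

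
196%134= 62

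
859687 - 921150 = -61463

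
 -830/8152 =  - 1 + 3661/4076 = - 0.10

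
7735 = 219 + 7516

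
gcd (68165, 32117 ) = 1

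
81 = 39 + 42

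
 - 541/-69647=541/69647 = 0.01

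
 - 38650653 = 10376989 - 49027642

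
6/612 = 1/102 = 0.01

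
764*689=526396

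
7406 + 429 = 7835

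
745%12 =1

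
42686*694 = 29624084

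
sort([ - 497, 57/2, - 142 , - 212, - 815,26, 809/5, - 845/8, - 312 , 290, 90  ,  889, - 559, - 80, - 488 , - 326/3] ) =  [ - 815, - 559, - 497, - 488, - 312, - 212,-142, - 326/3, - 845/8, - 80 , 26, 57/2, 90,809/5, 290, 889 ]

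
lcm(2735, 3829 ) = 19145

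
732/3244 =183/811 = 0.23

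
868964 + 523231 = 1392195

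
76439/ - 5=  - 76439/5 = - 15287.80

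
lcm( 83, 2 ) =166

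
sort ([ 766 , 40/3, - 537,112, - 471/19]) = [ - 537, - 471/19, 40/3,112  ,  766 ] 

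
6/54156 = 1/9026 = 0.00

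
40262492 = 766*52562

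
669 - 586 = 83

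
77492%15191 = 1537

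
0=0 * 6071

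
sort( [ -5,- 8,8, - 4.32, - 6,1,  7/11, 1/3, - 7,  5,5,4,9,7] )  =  [-8 , - 7,-6,-5,  -  4.32, 1/3  ,  7/11, 1, 4,5, 5,7,8,9 ]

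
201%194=7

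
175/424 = 175/424  =  0.41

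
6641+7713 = 14354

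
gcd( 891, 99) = 99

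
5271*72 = 379512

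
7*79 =553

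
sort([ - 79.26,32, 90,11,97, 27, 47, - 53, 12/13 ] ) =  [ - 79.26, - 53, 12/13, 11,27, 32, 47, 90, 97 ] 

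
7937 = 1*7937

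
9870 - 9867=3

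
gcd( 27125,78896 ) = 1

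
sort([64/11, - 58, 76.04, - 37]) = [ - 58,- 37,64/11, 76.04 ]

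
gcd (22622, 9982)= 2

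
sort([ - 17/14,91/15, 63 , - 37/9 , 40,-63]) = [ -63, - 37/9,-17/14, 91/15, 40, 63]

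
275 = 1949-1674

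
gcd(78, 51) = 3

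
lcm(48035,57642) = 288210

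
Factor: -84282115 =-5^1* 37^1* 455579^1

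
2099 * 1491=3129609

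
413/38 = 413/38 =10.87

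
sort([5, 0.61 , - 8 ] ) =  [ - 8, 0.61, 5 ] 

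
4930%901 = 425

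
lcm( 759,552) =6072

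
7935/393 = 2645/131 = 20.19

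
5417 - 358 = 5059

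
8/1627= 8/1627 = 0.00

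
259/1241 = 259/1241 = 0.21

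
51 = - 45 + 96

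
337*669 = 225453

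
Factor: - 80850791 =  - 7^1* 11550113^1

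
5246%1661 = 263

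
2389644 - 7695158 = - 5305514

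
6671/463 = 14 + 189/463 =14.41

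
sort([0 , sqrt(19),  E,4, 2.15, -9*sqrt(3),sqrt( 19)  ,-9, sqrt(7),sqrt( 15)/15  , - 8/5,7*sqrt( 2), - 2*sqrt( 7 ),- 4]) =[ - 9*sqrt( 3), - 9, - 2*sqrt( 7), - 4, - 8/5, 0, sqrt(15)/15, 2.15, sqrt(7), E, 4,sqrt(19), sqrt(19 ), 7*sqrt( 2)]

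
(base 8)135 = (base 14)69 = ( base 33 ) 2R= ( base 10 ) 93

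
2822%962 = 898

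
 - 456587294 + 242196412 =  - 214390882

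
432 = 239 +193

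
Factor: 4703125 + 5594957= 2^1*3^1*227^1*7561^1 = 10298082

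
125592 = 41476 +84116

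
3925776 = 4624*849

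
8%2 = 0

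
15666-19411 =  - 3745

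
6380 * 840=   5359200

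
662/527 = 662/527  =  1.26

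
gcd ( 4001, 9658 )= 1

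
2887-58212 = -55325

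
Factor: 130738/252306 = 3^ ( - 2)*107^ (  -  1)*499^1 = 499/963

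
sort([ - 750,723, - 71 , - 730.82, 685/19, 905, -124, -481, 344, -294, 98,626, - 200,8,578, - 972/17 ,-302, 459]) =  [-750, - 730.82, - 481, - 302,- 294,-200, - 124, - 71, -972/17 , 8, 685/19, 98, 344,459, 578,626,  723,  905]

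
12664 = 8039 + 4625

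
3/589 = 3/589 = 0.01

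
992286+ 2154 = 994440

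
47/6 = 7 + 5/6 = 7.83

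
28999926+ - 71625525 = -42625599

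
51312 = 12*4276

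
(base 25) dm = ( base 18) 115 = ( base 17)137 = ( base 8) 533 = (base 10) 347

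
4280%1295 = 395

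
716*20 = 14320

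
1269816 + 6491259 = 7761075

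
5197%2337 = 523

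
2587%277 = 94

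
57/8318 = 57/8318  =  0.01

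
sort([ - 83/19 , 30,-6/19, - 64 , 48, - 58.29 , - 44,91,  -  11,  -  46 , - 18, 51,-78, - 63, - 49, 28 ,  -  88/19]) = [ - 78, - 64, - 63, - 58.29 , - 49, - 46,  -  44, - 18, - 11,- 88/19, - 83/19, - 6/19, 28, 30,48, 51,91] 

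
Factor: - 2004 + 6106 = 2^1*7^1*293^1 = 4102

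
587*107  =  62809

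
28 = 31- 3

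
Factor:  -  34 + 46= 12 = 2^2*3^1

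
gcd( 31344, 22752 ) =48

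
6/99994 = 3/49997 = 0.00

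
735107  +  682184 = 1417291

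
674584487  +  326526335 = 1001110822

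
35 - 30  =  5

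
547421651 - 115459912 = 431961739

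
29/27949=29/27949 = 0.00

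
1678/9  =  186 + 4/9 = 186.44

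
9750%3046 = 612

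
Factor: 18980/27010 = 26/37 = 2^1*13^1*37^( - 1 ) 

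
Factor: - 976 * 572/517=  - 50752/47 = - 2^6*13^1 * 47^( - 1) * 61^1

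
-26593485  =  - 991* 26835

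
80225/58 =80225/58=1383.19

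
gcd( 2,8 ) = 2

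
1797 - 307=1490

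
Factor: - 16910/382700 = -19/430 = - 2^(-1)*5^( - 1)*19^1*43^(-1 )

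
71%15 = 11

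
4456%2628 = 1828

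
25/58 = 25/58 = 0.43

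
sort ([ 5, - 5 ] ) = [ - 5,5 ] 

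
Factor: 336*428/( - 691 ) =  - 2^6*3^1*7^1 * 107^1*691^( - 1) = -143808/691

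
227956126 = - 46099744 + 274055870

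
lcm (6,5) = 30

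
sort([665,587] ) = [587, 665]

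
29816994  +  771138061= 800955055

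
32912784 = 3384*9726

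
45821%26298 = 19523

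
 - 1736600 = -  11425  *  152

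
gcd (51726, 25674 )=6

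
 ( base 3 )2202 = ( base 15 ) 4E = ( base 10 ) 74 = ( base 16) 4a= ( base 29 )2g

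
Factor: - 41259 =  - 3^1*17^1*  809^1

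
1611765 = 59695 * 27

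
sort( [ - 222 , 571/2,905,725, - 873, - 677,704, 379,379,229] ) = [ - 873,  -  677, - 222, 229,571/2,379,  379,704,725,905]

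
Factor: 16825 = 5^2*673^1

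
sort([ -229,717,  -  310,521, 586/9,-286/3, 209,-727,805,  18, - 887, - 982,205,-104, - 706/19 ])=[ - 982,-887,  -  727, - 310,-229, - 104, - 286/3 , - 706/19, 18,586/9,205,209,521, 717, 805]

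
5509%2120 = 1269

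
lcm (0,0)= 0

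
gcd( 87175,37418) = 1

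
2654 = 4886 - 2232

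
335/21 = 15 +20/21 = 15.95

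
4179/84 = 199/4 = 49.75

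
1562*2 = 3124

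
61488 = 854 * 72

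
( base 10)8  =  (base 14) 8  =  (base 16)8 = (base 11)8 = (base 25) 8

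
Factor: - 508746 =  - 2^1 * 3^1*7^1*12113^1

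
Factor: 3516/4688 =3/4 = 2^( - 2)*3^1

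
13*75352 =979576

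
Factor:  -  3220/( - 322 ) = 10= 2^1*5^1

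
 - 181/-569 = 181/569 = 0.32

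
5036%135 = 41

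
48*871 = 41808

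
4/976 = 1/244 = 0.00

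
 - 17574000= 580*( - 30300) 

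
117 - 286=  - 169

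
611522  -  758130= - 146608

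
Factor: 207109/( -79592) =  - 2^( - 3 ) * 7^1* 9949^(-1 )*29587^1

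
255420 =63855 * 4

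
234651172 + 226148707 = 460799879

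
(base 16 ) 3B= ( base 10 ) 59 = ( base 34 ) 1p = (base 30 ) 1T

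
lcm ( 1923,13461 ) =13461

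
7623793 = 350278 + 7273515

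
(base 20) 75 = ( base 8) 221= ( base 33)4D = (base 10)145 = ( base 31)4L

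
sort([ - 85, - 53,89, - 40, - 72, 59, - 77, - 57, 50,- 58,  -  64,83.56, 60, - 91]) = [ - 91, - 85, - 77 , - 72, - 64,  -  58, -57, - 53, - 40, 50, 59,60,  83.56,89 ] 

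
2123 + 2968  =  5091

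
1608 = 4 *402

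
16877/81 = 16877/81 = 208.36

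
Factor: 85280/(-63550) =-208/155= - 2^4*5^( - 1) *13^1  *  31^(-1 )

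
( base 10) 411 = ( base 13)258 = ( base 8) 633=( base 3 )120020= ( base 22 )if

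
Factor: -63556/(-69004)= 13^(  -  1)*1327^(-1) * 15889^1 = 15889/17251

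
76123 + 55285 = 131408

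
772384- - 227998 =1000382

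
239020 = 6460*37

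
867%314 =239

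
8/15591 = 8/15591 = 0.00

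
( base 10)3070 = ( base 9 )4181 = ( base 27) 45J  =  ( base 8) 5776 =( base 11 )2341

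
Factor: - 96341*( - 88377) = 8514328557 = 3^1*7^1*89^1 * 331^1*13763^1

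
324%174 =150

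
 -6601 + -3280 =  - 9881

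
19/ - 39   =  -19/39=   - 0.49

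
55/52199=55/52199 =0.00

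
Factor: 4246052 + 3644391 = 7890443 = 11^1*71^1*10103^1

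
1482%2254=1482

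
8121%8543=8121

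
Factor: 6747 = 3^1*13^1*173^1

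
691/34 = 20 + 11/34 = 20.32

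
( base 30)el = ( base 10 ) 441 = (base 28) fl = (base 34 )cx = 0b110111001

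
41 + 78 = 119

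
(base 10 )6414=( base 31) 6KS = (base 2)1100100001110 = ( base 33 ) 5TC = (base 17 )1535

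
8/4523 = 8/4523=0.00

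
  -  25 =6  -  31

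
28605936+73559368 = 102165304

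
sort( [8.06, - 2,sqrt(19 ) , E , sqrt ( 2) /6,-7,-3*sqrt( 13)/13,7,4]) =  [ - 7, - 2, - 3*sqrt(13)/13, sqrt(2 )/6,E, 4,sqrt(19),7, 8.06 ]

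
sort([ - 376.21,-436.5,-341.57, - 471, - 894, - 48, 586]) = [ - 894, - 471, - 436.5, - 376.21, - 341.57, - 48, 586]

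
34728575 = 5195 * 6685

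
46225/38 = 46225/38= 1216.45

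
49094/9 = 5454 + 8/9 = 5454.89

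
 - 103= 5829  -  5932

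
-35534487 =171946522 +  - 207481009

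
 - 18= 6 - 24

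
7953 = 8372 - 419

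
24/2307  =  8/769 = 0.01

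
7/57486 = 7/57486 = 0.00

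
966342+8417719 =9384061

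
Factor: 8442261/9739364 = 2^( - 2 )*3^2*31^1 * 30259^1*2434841^( -1 )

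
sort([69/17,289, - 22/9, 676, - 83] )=[ - 83, - 22/9,69/17, 289, 676 ]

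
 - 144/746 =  - 72/373= - 0.19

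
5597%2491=615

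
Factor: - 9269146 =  - 2^1 * 137^1*33829^1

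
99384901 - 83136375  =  16248526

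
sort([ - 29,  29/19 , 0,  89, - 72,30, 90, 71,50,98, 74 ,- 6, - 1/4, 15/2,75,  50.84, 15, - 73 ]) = [ - 73, - 72, - 29,-6, - 1/4, 0, 29/19, 15/2, 15,30 , 50, 50.84, 71 , 74,75, 89, 90  ,  98]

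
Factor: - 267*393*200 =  - 2^3*3^2*5^2*89^1*131^1 = - 20986200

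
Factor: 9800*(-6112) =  - 59897600 = -2^8 * 5^2*7^2*191^1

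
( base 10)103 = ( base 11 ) 94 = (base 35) 2x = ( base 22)4f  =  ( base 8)147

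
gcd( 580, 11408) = 4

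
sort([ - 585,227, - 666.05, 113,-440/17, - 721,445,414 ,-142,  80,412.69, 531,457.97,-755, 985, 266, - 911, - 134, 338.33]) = [ - 911,-755,-721, - 666.05, - 585, - 142, - 134, - 440/17, 80  ,  113,  227, 266,338.33, 412.69,  414, 445,457.97 , 531, 985 ]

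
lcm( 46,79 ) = 3634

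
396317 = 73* 5429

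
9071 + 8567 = 17638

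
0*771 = 0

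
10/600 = 1/60 = 0.02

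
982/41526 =491/20763 = 0.02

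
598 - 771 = -173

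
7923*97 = 768531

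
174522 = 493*354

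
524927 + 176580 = 701507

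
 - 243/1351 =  - 1  +  1108/1351 =- 0.18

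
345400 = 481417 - 136017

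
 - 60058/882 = -69+ 400/441  =  - 68.09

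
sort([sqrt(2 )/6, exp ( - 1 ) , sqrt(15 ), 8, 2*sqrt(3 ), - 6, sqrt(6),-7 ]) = [ - 7, - 6,  sqrt( 2 )/6,  exp( - 1) , sqrt( 6), 2*sqrt(3 ) , sqrt( 15),8 ]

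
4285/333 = 12 + 289/333 = 12.87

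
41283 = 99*417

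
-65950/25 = - 2638=- 2638.00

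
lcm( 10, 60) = 60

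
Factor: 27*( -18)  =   - 2^1*3^5 = -486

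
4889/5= 4889/5= 977.80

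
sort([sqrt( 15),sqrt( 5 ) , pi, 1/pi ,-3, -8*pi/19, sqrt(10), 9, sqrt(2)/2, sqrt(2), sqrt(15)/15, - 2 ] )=[ - 3  , - 2,- 8*pi/19, sqrt ( 15)/15, 1/pi, sqrt(2 ) /2,sqrt( 2),sqrt(5),pi, sqrt(10),sqrt(15 ),9 ] 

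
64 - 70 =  - 6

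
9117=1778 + 7339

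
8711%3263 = 2185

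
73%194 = 73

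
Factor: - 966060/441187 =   -  2^2  *3^3*5^1* 1789^1*441187^ ( - 1) 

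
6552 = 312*21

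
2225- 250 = 1975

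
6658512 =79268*84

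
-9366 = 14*( - 669 ) 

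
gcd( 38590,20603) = 1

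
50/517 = 50/517 = 0.10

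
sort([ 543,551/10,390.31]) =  [551/10,390.31, 543 ] 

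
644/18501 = 92/2643 = 0.03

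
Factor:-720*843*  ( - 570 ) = 2^5*3^4*5^2*19^1 *281^1= 345967200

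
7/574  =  1/82=0.01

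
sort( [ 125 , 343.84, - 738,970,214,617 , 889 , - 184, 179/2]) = [ - 738,  -  184 , 179/2, 125, 214,343.84,  617,889 , 970] 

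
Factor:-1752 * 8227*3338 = -2^4*3^1*19^1*73^1*433^1*1669^1 = - 48112943952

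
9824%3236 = 116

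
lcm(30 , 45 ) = 90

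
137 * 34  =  4658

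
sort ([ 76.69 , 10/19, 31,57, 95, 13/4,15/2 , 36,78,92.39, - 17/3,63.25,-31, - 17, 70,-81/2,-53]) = [  -  53,-81/2, - 31, - 17, - 17/3,10/19,13/4,  15/2, 31, 36,57, 63.25, 70,76.69, 78 , 92.39,95 ]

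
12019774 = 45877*262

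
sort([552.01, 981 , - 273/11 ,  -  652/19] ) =[ - 652/19 ,  -  273/11, 552.01, 981 ]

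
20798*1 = 20798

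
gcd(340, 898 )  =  2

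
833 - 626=207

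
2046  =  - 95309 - -97355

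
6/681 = 2/227= 0.01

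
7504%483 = 259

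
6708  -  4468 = 2240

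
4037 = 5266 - 1229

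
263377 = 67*3931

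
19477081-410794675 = -391317594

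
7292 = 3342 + 3950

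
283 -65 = 218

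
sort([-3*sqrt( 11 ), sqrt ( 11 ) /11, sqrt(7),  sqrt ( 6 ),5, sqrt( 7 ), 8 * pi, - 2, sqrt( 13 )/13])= [ - 3*sqrt( 11 ), - 2, sqrt (13) /13, sqrt( 11 )/11, sqrt( 6), sqrt(7),sqrt( 7 ), 5, 8*pi ]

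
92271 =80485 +11786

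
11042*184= 2031728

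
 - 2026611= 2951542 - 4978153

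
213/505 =213/505=0.42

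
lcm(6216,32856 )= 229992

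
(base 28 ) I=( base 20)I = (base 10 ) 18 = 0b10010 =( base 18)10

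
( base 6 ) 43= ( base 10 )27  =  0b11011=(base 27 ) 10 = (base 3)1000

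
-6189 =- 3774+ -2415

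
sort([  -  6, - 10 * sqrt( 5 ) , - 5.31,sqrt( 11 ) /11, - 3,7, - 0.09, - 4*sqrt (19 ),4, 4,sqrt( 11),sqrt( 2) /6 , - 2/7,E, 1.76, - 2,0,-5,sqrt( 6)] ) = [ -10* sqrt(5),  -  4*sqrt( 19), - 6 , - 5.31,  -  5, - 3, - 2, - 2/7, - 0.09,0,sqrt( 2)/6, sqrt( 11) /11,1.76,sqrt( 6 ),E, sqrt( 11), 4,4,7]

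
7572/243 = 2524/81 = 31.16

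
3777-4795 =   -  1018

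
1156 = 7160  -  6004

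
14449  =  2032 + 12417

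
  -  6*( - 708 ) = 4248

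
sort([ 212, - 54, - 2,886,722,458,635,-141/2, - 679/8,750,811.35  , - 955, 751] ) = [ - 955, - 679/8, - 141/2, - 54, - 2, 212, 458,635, 722, 750,751,811.35 , 886] 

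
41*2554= 104714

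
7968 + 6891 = 14859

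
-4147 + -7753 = - 11900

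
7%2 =1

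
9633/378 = 25 + 61/126 = 25.48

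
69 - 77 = - 8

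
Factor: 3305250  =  2^1*3^2 * 5^3 * 13^1* 113^1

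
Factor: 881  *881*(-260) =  - 201801860=-2^2 * 5^1*13^1*881^2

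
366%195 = 171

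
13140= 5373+7767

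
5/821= 5/821 = 0.01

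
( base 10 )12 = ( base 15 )c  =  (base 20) c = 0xc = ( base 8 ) 14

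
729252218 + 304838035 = 1034090253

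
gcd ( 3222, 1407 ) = 3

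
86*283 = 24338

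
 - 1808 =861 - 2669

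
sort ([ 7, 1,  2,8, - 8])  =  [- 8, 1,2,  7, 8 ] 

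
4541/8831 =4541/8831 =0.51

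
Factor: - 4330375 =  - 5^3*7^3*101^1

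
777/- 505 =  - 777/505 = - 1.54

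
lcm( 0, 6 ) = 0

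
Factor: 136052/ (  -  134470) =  - 2^1 * 5^( - 1)*17^ (  -  1 ) *43^1 = - 86/85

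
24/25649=24/25649 = 0.00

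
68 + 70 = 138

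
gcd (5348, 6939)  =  1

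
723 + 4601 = 5324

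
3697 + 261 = 3958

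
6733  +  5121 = 11854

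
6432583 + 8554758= 14987341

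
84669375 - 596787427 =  - 512118052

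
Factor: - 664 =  - 2^3 * 83^1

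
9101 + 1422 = 10523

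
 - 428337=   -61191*7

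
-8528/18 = -4264/9 =-  473.78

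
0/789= 0 = 0.00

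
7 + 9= 16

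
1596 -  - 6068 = 7664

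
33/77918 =33/77918 =0.00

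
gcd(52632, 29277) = 9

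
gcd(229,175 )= 1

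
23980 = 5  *4796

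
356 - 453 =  - 97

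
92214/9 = 10246 = 10246.00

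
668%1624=668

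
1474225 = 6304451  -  4830226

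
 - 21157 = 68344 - 89501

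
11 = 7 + 4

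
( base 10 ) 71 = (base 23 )32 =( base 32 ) 27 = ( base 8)107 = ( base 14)51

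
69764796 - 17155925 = 52608871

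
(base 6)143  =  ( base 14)47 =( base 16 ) 3f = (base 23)2H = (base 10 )63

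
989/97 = 989/97 = 10.20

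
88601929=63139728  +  25462201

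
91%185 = 91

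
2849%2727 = 122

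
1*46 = 46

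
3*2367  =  7101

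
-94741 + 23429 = -71312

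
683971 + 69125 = 753096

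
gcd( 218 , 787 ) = 1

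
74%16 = 10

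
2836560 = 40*70914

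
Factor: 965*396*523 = 2^2*3^2*5^1*11^1*193^1*523^1 = 199859220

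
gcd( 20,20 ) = 20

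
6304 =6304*1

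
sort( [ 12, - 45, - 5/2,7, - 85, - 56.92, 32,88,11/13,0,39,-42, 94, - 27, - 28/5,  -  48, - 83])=[-85,  -  83, - 56.92, - 48,-45 , - 42, - 27, - 28/5 , - 5/2,  0,11/13,7, 12,32,39,88,94] 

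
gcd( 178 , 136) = 2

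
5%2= 1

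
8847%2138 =295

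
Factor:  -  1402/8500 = -701/4250 = - 2^( - 1)*5^( - 3)*17^(-1) * 701^1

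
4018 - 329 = 3689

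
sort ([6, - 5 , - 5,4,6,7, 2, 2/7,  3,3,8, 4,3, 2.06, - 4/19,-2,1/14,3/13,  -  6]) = [ -6,-5,  -  5, - 2, - 4/19, 1/14  ,  3/13, 2/7,2, 2.06, 3, 3,3,4,4,6,6, 7 , 8 ] 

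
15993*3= 47979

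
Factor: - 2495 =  - 5^1*499^1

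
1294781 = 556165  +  738616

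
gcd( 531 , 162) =9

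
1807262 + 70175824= 71983086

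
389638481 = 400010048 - 10371567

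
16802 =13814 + 2988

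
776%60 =56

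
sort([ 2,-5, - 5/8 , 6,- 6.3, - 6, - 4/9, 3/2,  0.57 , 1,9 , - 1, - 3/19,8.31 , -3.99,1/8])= [ - 6.3, - 6,- 5, - 3.99 , -1, - 5/8, - 4/9 , - 3/19 , 1/8, 0.57,1,3/2, 2,  6 , 8.31,9]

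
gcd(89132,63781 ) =1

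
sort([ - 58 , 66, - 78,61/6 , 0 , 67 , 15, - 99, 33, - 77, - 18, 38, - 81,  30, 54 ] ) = [-99 , - 81, - 78, - 77,- 58, - 18,  0 , 61/6,15,30,33, 38,54, 66, 67] 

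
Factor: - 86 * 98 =  -  2^2 * 7^2*43^1 =-8428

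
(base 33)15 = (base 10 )38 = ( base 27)1B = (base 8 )46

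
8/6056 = 1/757 = 0.00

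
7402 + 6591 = 13993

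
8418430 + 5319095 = 13737525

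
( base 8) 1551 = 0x369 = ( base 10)873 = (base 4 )31221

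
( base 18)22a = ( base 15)314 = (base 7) 2011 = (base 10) 694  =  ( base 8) 1266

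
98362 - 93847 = 4515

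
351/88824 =117/29608 = 0.00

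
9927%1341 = 540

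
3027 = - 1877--4904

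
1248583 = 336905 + 911678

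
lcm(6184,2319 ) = 18552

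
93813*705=66138165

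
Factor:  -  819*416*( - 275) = 93693600 = 2^5*3^2*5^2*7^1*11^1*13^2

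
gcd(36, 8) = 4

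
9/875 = 9/875 = 0.01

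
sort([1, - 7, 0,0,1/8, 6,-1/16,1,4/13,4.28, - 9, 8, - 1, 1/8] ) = [ - 9,-7, - 1, - 1/16,  0 , 0,1/8,1/8, 4/13, 1,1,4.28,6, 8 ]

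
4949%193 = 124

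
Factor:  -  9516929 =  - 19^1*500891^1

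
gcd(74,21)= 1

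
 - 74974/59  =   - 1271 + 15/59=- 1270.75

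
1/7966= 1/7966= 0.00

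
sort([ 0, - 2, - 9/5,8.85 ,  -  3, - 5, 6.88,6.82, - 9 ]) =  [ - 9, - 5, - 3 , - 2,  -  9/5,0,6.82, 6.88, 8.85]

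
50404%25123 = 158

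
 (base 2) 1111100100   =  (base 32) V4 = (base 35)SG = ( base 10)996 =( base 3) 1100220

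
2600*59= 153400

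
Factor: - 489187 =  - 23^1*21269^1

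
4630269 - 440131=4190138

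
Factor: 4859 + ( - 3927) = 932 = 2^2*233^1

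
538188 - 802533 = - 264345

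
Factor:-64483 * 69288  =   - 2^3*3^1*2887^1*64483^1 = -4467898104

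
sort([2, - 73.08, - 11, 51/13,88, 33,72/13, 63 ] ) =[  -  73.08, - 11,2,51/13,72/13, 33, 63 , 88]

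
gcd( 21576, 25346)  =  58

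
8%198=8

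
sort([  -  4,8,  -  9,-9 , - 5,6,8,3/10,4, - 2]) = [ - 9, - 9, -5 , - 4, - 2 , 3/10, 4 , 6,  8, 8] 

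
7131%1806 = 1713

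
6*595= 3570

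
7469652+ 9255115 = 16724767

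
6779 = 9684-2905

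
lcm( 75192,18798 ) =75192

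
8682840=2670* 3252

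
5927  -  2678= 3249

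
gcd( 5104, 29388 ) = 4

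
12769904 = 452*28252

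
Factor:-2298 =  - 2^1 *3^1*383^1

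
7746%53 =8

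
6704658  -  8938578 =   -  2233920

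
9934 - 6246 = 3688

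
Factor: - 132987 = -3^1* 97^1*457^1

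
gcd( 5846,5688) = 158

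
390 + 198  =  588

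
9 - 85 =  - 76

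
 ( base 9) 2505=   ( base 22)3ik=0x74c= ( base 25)2oi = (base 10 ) 1868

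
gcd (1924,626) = 2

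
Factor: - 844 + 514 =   -  330 = - 2^1  *  3^1*5^1*11^1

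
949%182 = 39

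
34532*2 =69064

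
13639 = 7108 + 6531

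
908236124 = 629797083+278439041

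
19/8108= 19/8108 = 0.00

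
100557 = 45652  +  54905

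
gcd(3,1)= 1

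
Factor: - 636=-2^2 * 3^1*53^1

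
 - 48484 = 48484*( - 1)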